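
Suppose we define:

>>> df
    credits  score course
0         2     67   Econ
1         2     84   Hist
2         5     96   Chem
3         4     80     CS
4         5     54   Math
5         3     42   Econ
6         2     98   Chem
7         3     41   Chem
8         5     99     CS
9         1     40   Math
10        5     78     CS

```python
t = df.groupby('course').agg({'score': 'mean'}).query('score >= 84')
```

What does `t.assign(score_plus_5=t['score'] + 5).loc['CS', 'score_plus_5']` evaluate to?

90.6666666667

group by course, mean of score:
            score
course           
CS      85.666667
Chem    78.333333
Econ    54.500000
Hist    84.000000
Math    47.000000
filter rows where score >= 84:
            score
course           
CS      85.666667
Hist    84.000000
add column score_plus_5 = t['score'] + 5:
            score  score_plus_5
course                         
CS      85.666667     90.666667
Hist    84.000000     89.000000
Finally, value at row 'CS', column 'score_plus_5' = 90.6666666667.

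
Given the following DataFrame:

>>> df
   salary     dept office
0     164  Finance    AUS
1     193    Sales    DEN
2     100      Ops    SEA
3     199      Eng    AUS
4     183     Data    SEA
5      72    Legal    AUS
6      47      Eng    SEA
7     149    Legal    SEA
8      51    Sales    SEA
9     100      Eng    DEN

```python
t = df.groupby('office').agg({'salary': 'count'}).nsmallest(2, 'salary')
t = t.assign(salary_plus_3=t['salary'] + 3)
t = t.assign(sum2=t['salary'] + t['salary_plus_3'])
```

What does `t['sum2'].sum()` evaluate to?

group by office, count of salary:
        salary
office        
AUS          3
DEN          2
SEA          5
take 2 rows with smallest salary:
        salary
office        
DEN          2
AUS          3
add column salary_plus_3 = t['salary'] + 3:
        salary  salary_plus_3
office                       
DEN          2              5
AUS          3              6
add column sum2 = t['salary'] + t['salary_plus_3']:
        salary  salary_plus_3  sum2
office                             
DEN          2              5     7
AUS          3              6     9
So sum() = 16.

16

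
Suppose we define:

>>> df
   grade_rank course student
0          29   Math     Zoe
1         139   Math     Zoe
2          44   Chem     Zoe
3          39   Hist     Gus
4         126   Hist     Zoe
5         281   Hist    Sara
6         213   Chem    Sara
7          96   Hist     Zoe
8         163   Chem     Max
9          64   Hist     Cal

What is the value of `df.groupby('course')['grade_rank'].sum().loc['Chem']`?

420

group by course, sum of grade_rank:
course
Chem    420
Hist    606
Math    168
Name: grade_rank, dtype: int64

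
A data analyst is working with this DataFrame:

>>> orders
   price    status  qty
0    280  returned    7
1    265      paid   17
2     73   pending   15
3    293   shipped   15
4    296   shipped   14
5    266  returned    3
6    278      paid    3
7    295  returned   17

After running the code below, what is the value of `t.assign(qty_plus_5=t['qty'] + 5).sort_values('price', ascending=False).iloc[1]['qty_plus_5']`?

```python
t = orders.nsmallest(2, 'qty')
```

take 2 rows with smallest qty:
   price    status  qty
5    266  returned    3
6    278      paid    3
add column qty_plus_5 = t['qty'] + 5:
   price    status  qty  qty_plus_5
5    266  returned    3           8
6    278      paid    3           8
sort by price descending:
   price    status  qty  qty_plus_5
6    278      paid    3           8
5    266  returned    3           8

8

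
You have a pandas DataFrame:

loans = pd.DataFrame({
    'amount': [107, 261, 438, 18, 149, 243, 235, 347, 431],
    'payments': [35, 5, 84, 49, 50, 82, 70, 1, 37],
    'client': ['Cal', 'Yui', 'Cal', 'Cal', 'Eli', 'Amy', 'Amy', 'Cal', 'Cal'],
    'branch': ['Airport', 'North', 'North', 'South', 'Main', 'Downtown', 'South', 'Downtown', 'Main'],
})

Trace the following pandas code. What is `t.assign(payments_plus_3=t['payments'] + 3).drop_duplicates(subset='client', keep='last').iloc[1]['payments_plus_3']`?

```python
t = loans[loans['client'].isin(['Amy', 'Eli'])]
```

filter rows where client in ['Amy', 'Eli']:
   amount  payments client    branch
4     149        50    Eli      Main
5     243        82    Amy  Downtown
6     235        70    Amy     South
add column payments_plus_3 = t['payments'] + 3:
   amount  payments client    branch  payments_plus_3
4     149        50    Eli      Main               53
5     243        82    Amy  Downtown               85
6     235        70    Amy     South               73
drop duplicate client (keep=last):
   amount  payments client branch  payments_plus_3
4     149        50    Eli   Main               53
6     235        70    Amy  South               73

73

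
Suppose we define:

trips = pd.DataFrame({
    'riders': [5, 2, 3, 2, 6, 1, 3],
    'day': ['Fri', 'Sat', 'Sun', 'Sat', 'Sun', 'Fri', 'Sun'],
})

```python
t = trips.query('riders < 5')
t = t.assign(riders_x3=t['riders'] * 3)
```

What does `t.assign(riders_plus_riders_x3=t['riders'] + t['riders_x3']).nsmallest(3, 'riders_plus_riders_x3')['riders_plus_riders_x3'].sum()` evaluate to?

filter rows where riders < 5:
   riders  day
1       2  Sat
2       3  Sun
3       2  Sat
5       1  Fri
6       3  Sun
add column riders_x3 = t['riders'] * 3:
   riders  day  riders_x3
1       2  Sat          6
2       3  Sun          9
3       2  Sat          6
5       1  Fri          3
6       3  Sun          9
add column riders_plus_riders_x3 = t['riders'] + t['riders_x3']:
   riders  day  riders_x3  riders_plus_riders_x3
1       2  Sat          6                      8
2       3  Sun          9                     12
3       2  Sat          6                      8
5       1  Fri          3                      4
6       3  Sun          9                     12
take 3 rows with smallest riders_plus_riders_x3:
   riders  day  riders_x3  riders_plus_riders_x3
5       1  Fri          3                      4
1       2  Sat          6                      8
3       2  Sat          6                      8
sum of column 'riders_plus_riders_x3' → 20

20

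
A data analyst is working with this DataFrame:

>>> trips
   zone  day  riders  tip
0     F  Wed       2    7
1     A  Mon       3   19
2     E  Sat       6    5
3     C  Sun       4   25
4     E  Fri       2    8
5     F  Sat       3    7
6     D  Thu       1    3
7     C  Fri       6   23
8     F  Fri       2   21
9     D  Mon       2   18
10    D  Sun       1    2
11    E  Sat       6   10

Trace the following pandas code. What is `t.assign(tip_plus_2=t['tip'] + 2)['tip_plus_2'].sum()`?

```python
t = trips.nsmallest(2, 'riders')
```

take 2 rows with smallest riders:
   zone  day  riders  tip
6     D  Thu       1    3
10    D  Sun       1    2
add column tip_plus_2 = t['tip'] + 2:
   zone  day  riders  tip  tip_plus_2
6     D  Thu       1    3           5
10    D  Sun       1    2           4
The sum of column 'tip_plus_2' is 9.

9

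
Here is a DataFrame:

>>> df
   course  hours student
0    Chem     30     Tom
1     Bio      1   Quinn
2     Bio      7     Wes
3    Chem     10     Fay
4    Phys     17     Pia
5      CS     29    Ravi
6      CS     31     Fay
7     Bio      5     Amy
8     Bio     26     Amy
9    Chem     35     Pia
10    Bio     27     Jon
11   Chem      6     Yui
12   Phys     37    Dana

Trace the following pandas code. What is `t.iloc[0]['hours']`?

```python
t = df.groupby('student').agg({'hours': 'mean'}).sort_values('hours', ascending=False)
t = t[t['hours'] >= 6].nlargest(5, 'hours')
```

37.0

group by student, mean of hours:
         hours
student       
Amy       15.5
Dana      37.0
Fay       20.5
Jon       27.0
Pia       26.0
Quinn      1.0
Ravi      29.0
Tom       30.0
Wes        7.0
Yui        6.0
sort by hours descending:
         hours
student       
Dana      37.0
Tom       30.0
Ravi      29.0
Jon       27.0
Pia       26.0
Fay       20.5
Amy       15.5
Wes        7.0
Yui        6.0
Quinn      1.0
filter rows where hours >= 6:
         hours
student       
Dana      37.0
Tom       30.0
Ravi      29.0
Jon       27.0
Pia       26.0
Fay       20.5
Amy       15.5
Wes        7.0
Yui        6.0
take 5 rows with largest hours:
         hours
student       
Dana      37.0
Tom       30.0
Ravi      29.0
Jon       27.0
Pia       26.0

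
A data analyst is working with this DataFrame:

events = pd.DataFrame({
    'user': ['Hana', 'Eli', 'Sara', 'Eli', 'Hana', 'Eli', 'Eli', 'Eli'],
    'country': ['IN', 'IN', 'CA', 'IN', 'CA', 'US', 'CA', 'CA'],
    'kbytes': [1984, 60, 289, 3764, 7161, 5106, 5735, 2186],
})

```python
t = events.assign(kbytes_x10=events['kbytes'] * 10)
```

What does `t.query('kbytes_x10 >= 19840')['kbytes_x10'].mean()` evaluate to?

add column kbytes_x10 = events['kbytes'] * 10:
   user country  kbytes  kbytes_x10
0  Hana      IN    1984       19840
1   Eli      IN      60         600
2  Sara      CA     289        2890
3   Eli      IN    3764       37640
4  Hana      CA    7161       71610
5   Eli      US    5106       51060
6   Eli      CA    5735       57350
7   Eli      CA    2186       21860
filter rows where kbytes_x10 >= 19840:
   user country  kbytes  kbytes_x10
0  Hana      IN    1984       19840
3   Eli      IN    3764       37640
4  Hana      CA    7161       71610
5   Eli      US    5106       51060
6   Eli      CA    5735       57350
7   Eli      CA    2186       21860
Hence 43226.6666667.

43226.6666667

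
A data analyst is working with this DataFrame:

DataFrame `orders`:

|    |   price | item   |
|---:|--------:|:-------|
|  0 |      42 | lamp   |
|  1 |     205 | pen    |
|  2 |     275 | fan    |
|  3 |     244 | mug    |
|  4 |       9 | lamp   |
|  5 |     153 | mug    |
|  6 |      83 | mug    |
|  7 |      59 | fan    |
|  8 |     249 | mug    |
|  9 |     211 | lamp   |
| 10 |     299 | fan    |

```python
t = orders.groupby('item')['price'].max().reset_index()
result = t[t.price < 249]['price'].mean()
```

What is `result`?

group by item, max of price:
item
fan     299
lamp    211
mug     249
pen     205
Name: price, dtype: int64
reset_index():
   item  price
0   fan    299
1  lamp    211
2   mug    249
3   pen    205
filter rows where price < 249:
   item  price
1  lamp    211
3   pen    205

208.0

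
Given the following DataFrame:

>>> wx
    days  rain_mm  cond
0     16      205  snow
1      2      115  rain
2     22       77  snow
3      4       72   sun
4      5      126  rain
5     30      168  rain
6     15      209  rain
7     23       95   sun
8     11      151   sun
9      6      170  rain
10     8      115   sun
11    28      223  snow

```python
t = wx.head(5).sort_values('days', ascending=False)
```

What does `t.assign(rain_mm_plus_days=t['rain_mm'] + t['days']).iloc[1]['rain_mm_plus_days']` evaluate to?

take first 5 rows:
   days  rain_mm  cond
0    16      205  snow
1     2      115  rain
2    22       77  snow
3     4       72   sun
4     5      126  rain
sort by days descending:
   days  rain_mm  cond
2    22       77  snow
0    16      205  snow
4     5      126  rain
3     4       72   sun
1     2      115  rain
add column rain_mm_plus_days = t['rain_mm'] + t['days']:
   days  rain_mm  cond  rain_mm_plus_days
2    22       77  snow                 99
0    16      205  snow                221
4     5      126  rain                131
3     4       72   sun                 76
1     2      115  rain                117
Taking the value at position 1, column 'rain_mm_plus_days' gives 221.

221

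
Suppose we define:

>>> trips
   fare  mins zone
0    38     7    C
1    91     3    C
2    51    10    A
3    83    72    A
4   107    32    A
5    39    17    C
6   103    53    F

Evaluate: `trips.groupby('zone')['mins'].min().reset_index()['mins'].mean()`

group by zone, min of mins:
zone
A    10
C     3
F    53
Name: mins, dtype: int64
reset_index():
  zone  mins
0    A    10
1    C     3
2    F    53

22.0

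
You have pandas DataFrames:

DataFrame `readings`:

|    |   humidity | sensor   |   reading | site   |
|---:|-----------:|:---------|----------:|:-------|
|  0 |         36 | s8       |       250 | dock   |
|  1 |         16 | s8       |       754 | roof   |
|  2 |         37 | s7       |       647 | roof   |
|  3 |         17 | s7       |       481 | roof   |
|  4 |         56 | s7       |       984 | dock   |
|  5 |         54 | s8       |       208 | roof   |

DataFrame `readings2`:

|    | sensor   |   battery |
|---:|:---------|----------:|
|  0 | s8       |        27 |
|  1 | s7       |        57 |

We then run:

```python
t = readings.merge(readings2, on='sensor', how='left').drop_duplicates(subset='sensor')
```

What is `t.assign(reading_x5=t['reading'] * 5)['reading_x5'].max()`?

merge on 'sensor' (how='left') → 6 rows:
   humidity sensor  reading  site  battery
0        36     s8      250  dock       27
1        16     s8      754  roof       27
2        37     s7      647  roof       57
3        17     s7      481  roof       57
4        56     s7      984  dock       57
5        54     s8      208  roof       27
drop duplicate sensor (keep=first):
   humidity sensor  reading  site  battery
0        36     s8      250  dock       27
2        37     s7      647  roof       57
add column reading_x5 = t['reading'] * 5:
   humidity sensor  reading  site  battery  reading_x5
0        36     s8      250  dock       27        1250
2        37     s7      647  roof       57        3235
max of column 'reading_x5' → 3235

3235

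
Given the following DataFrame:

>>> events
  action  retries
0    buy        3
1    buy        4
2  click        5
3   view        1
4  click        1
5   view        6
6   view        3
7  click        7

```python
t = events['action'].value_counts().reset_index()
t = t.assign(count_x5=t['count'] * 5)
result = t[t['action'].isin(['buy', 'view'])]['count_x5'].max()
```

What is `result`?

value_counts of action:
action
click    3
view     3
buy      2
Name: count, dtype: int64
reset_index():
  action  count
0  click      3
1   view      3
2    buy      2
add column count_x5 = t['count'] * 5:
  action  count  count_x5
0  click      3        15
1   view      3        15
2    buy      2        10
filter rows where action in ['buy', 'view']:
  action  count  count_x5
1   view      3        15
2    buy      2        10
The max of column 'count_x5' is 15.

15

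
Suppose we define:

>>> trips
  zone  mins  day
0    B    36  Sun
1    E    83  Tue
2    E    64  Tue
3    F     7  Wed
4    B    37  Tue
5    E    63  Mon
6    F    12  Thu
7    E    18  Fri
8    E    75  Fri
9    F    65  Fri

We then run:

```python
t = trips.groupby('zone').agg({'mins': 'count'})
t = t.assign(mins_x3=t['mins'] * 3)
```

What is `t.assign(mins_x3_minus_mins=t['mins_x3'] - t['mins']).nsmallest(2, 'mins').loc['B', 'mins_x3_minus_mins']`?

4

group by zone, count of mins:
      mins
zone      
B        2
E        5
F        3
add column mins_x3 = t['mins'] * 3:
      mins  mins_x3
zone               
B        2        6
E        5       15
F        3        9
add column mins_x3_minus_mins = t['mins_x3'] - t['mins']:
      mins  mins_x3  mins_x3_minus_mins
zone                                   
B        2        6                   4
E        5       15                  10
F        3        9                   6
take 2 rows with smallest mins:
      mins  mins_x3  mins_x3_minus_mins
zone                                   
B        2        6                   4
F        3        9                   6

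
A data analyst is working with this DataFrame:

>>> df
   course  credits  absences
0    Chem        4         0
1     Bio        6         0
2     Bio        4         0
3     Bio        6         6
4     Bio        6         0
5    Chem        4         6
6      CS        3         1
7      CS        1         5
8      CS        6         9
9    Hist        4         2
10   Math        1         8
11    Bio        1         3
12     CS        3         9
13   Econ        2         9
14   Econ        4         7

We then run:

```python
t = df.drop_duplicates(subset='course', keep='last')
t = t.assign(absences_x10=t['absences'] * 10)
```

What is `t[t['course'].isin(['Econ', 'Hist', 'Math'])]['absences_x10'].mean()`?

drop duplicate course (keep=last):
   course  credits  absences
5    Chem        4         6
9    Hist        4         2
10   Math        1         8
11    Bio        1         3
12     CS        3         9
14   Econ        4         7
add column absences_x10 = t['absences'] * 10:
   course  credits  absences  absences_x10
5    Chem        4         6            60
9    Hist        4         2            20
10   Math        1         8            80
11    Bio        1         3            30
12     CS        3         9            90
14   Econ        4         7            70
filter rows where course in ['Econ', 'Hist', 'Math']:
   course  credits  absences  absences_x10
9    Hist        4         2            20
10   Math        1         8            80
14   Econ        4         7            70
Finally, mean of column 'absences_x10' = 56.6666666667.

56.6666666667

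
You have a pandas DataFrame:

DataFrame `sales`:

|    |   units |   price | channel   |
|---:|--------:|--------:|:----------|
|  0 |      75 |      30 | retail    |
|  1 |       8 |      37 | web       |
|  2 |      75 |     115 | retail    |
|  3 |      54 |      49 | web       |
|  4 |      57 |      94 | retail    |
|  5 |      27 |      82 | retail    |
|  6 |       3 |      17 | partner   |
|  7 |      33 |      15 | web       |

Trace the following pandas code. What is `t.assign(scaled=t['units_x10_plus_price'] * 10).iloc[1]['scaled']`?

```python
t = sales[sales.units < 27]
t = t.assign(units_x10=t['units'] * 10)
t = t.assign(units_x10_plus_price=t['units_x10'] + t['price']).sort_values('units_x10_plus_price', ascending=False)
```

filter rows where units < 27:
   units  price  channel
1      8     37      web
6      3     17  partner
add column units_x10 = t['units'] * 10:
   units  price  channel  units_x10
1      8     37      web         80
6      3     17  partner         30
add column units_x10_plus_price = t['units_x10'] + t['price']:
   units  price  channel  units_x10  units_x10_plus_price
1      8     37      web         80                   117
6      3     17  partner         30                    47
sort by units_x10_plus_price descending:
   units  price  channel  units_x10  units_x10_plus_price
1      8     37      web         80                   117
6      3     17  partner         30                    47
add column scaled = t['units_x10_plus_price'] * 10:
   units  price  channel  units_x10  units_x10_plus_price  scaled
1      8     37      web         80                   117    1170
6      3     17  partner         30                    47     470
Reading off the value at position 1, column 'scaled', we get 470.

470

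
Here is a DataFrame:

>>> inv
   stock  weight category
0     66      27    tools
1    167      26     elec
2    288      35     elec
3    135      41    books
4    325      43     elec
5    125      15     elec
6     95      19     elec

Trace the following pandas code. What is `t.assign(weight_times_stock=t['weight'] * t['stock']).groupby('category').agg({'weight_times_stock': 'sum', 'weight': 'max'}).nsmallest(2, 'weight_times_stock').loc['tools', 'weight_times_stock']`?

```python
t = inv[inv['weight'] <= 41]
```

1782

filter rows where weight <= 41:
   stock  weight category
0     66      27    tools
1    167      26     elec
2    288      35     elec
3    135      41    books
5    125      15     elec
6     95      19     elec
add column weight_times_stock = t['weight'] * t['stock']:
   stock  weight category  weight_times_stock
0     66      27    tools                1782
1    167      26     elec                4342
2    288      35     elec               10080
3    135      41    books                5535
5    125      15     elec                1875
6     95      19     elec                1805
group by category: sum(weight_times_stock), max(weight):
          weight_times_stock  weight
category                            
books                   5535      41
elec                   18102      35
tools                   1782      27
take 2 rows with smallest weight_times_stock:
          weight_times_stock  weight
category                            
tools                   1782      27
books                   5535      41
The value at row 'tools', column 'weight_times_stock' is 1782.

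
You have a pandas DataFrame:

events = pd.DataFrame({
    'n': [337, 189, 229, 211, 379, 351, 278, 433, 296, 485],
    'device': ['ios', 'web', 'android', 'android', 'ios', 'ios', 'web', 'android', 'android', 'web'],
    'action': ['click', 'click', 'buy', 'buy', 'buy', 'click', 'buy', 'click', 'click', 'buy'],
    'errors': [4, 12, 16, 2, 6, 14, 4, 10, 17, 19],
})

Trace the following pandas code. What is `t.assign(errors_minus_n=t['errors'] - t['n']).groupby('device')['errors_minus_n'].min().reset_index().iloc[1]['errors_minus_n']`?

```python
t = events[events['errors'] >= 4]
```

-373

filter rows where errors >= 4:
     n   device action  errors
0  337      ios  click       4
1  189      web  click      12
2  229  android    buy      16
4  379      ios    buy       6
5  351      ios  click      14
6  278      web    buy       4
7  433  android  click      10
8  296  android  click      17
9  485      web    buy      19
add column errors_minus_n = t['errors'] - t['n']:
     n   device action  errors  errors_minus_n
0  337      ios  click       4            -333
1  189      web  click      12            -177
2  229  android    buy      16            -213
4  379      ios    buy       6            -373
5  351      ios  click      14            -337
6  278      web    buy       4            -274
7  433  android  click      10            -423
8  296  android  click      17            -279
9  485      web    buy      19            -466
group by device, min of errors_minus_n:
device
android   -423
ios       -373
web       -466
Name: errors_minus_n, dtype: int64
reset_index():
    device  errors_minus_n
0  android            -423
1      ios            -373
2      web            -466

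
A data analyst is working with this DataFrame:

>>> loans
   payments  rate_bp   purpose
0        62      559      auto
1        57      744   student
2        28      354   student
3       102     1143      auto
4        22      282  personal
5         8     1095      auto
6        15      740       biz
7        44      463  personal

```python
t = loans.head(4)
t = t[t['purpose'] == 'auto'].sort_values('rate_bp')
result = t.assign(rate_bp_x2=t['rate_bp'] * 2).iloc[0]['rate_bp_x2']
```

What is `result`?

take first 4 rows:
   payments  rate_bp  purpose
0        62      559     auto
1        57      744  student
2        28      354  student
3       102     1143     auto
filter rows where purpose == 'auto':
   payments  rate_bp purpose
0        62      559    auto
3       102     1143    auto
sort by rate_bp:
   payments  rate_bp purpose
0        62      559    auto
3       102     1143    auto
add column rate_bp_x2 = t['rate_bp'] * 2:
   payments  rate_bp purpose  rate_bp_x2
0        62      559    auto        1118
3       102     1143    auto        2286
So iloc[0]['rate_bp_x2'] = 1118.

1118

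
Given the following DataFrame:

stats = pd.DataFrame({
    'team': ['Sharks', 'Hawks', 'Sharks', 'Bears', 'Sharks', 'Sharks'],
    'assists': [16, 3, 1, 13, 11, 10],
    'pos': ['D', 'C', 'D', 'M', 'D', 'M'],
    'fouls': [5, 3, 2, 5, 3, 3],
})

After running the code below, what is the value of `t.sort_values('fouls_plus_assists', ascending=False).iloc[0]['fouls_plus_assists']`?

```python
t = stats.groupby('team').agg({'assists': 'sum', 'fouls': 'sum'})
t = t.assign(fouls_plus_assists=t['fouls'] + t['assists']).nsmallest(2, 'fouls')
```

18

group by team: sum(assists), sum(fouls):
        assists  fouls
team                  
Bears        13      5
Hawks         3      3
Sharks       38     13
add column fouls_plus_assists = t['fouls'] + t['assists']:
        assists  fouls  fouls_plus_assists
team                                      
Bears        13      5                  18
Hawks         3      3                   6
Sharks       38     13                  51
take 2 rows with smallest fouls:
       assists  fouls  fouls_plus_assists
team                                     
Hawks        3      3                   6
Bears       13      5                  18
sort by fouls_plus_assists descending:
       assists  fouls  fouls_plus_assists
team                                     
Bears       13      5                  18
Hawks        3      3                   6
value at position 0, column 'fouls_plus_assists' → 18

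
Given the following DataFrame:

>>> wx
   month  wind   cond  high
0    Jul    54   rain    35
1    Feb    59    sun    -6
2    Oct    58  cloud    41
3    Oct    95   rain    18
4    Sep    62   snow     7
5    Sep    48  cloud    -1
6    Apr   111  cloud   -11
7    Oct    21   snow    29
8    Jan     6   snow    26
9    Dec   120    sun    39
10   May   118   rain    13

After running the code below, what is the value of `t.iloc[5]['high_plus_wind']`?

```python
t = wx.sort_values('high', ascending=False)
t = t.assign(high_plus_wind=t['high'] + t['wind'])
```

113

sort by high descending:
   month  wind   cond  high
2    Oct    58  cloud    41
9    Dec   120    sun    39
0    Jul    54   rain    35
7    Oct    21   snow    29
8    Jan     6   snow    26
3    Oct    95   rain    18
10   May   118   rain    13
4    Sep    62   snow     7
5    Sep    48  cloud    -1
1    Feb    59    sun    -6
6    Apr   111  cloud   -11
add column high_plus_wind = t['high'] + t['wind']:
   month  wind   cond  high  high_plus_wind
2    Oct    58  cloud    41              99
9    Dec   120    sun    39             159
0    Jul    54   rain    35              89
7    Oct    21   snow    29              50
8    Jan     6   snow    26              32
3    Oct    95   rain    18             113
10   May   118   rain    13             131
4    Sep    62   snow     7              69
5    Sep    48  cloud    -1              47
1    Feb    59    sun    -6              53
6    Apr   111  cloud   -11             100
So iloc[5]['high_plus_wind'] = 113.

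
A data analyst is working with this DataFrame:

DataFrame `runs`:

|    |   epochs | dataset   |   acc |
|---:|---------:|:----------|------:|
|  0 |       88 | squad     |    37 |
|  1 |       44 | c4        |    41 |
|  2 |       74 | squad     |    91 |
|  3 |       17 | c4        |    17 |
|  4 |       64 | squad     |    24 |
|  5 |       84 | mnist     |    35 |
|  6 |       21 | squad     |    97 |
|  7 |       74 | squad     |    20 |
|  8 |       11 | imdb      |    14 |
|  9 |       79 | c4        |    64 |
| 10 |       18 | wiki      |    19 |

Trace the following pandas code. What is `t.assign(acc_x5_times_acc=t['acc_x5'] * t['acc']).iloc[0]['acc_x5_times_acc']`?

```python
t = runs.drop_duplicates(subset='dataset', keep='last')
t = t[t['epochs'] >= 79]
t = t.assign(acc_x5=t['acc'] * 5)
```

drop duplicate dataset (keep=last):
    epochs dataset  acc
5       84   mnist   35
7       74   squad   20
8       11    imdb   14
9       79      c4   64
10      18    wiki   19
filter rows where epochs >= 79:
   epochs dataset  acc
5      84   mnist   35
9      79      c4   64
add column acc_x5 = t['acc'] * 5:
   epochs dataset  acc  acc_x5
5      84   mnist   35     175
9      79      c4   64     320
add column acc_x5_times_acc = t['acc_x5'] * t['acc']:
   epochs dataset  acc  acc_x5  acc_x5_times_acc
5      84   mnist   35     175              6125
9      79      c4   64     320             20480
Reading off the value at position 0, column 'acc_x5_times_acc', we get 6125.

6125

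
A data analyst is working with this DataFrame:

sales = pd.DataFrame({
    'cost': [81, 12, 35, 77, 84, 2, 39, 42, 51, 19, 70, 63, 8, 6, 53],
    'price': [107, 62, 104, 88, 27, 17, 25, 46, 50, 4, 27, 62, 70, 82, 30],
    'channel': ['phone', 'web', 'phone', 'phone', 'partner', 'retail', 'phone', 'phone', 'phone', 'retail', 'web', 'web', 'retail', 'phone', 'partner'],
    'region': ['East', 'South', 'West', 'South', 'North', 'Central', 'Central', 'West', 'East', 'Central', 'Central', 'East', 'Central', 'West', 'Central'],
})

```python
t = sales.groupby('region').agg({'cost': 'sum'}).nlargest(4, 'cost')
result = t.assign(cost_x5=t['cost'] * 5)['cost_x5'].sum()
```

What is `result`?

2795

group by region, sum of cost:
         cost
region       
Central   191
East      195
North      84
South      89
West       83
take 4 rows with largest cost:
         cost
region       
East      195
Central   191
South      89
North      84
add column cost_x5 = t['cost'] * 5:
         cost  cost_x5
region                
East      195      975
Central   191      955
South      89      445
North      84      420
Taking the sum of column 'cost_x5' gives 2795.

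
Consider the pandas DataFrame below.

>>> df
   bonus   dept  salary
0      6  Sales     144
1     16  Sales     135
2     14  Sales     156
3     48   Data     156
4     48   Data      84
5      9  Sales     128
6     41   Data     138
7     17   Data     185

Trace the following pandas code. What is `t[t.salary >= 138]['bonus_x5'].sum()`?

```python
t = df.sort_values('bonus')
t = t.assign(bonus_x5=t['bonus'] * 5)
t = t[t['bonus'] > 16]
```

530

sort by bonus:
   bonus   dept  salary
0      6  Sales     144
5      9  Sales     128
2     14  Sales     156
1     16  Sales     135
7     17   Data     185
6     41   Data     138
3     48   Data     156
4     48   Data      84
add column bonus_x5 = t['bonus'] * 5:
   bonus   dept  salary  bonus_x5
0      6  Sales     144        30
5      9  Sales     128        45
2     14  Sales     156        70
1     16  Sales     135        80
7     17   Data     185        85
6     41   Data     138       205
3     48   Data     156       240
4     48   Data      84       240
filter rows where bonus > 16:
   bonus  dept  salary  bonus_x5
7     17  Data     185        85
6     41  Data     138       205
3     48  Data     156       240
4     48  Data      84       240
filter rows where salary >= 138:
   bonus  dept  salary  bonus_x5
7     17  Data     185        85
6     41  Data     138       205
3     48  Data     156       240
Reading off the sum of column 'bonus_x5', we get 530.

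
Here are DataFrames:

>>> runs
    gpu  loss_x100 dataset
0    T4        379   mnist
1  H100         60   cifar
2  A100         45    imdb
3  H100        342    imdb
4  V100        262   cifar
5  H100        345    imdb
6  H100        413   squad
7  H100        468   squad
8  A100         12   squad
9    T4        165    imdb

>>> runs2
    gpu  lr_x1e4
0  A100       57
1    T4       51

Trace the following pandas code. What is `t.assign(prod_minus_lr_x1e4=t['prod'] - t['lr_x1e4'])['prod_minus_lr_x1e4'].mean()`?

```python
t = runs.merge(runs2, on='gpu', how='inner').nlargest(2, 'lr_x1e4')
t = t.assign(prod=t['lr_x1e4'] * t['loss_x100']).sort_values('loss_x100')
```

1567.5

merge on 'gpu' (how='inner') → 4 rows:
    gpu  loss_x100 dataset  lr_x1e4
0    T4        379   mnist       51
1  A100         45    imdb       57
2  A100         12   squad       57
3    T4        165    imdb       51
take 2 rows with largest lr_x1e4:
    gpu  loss_x100 dataset  lr_x1e4
1  A100         45    imdb       57
2  A100         12   squad       57
add column prod = t['lr_x1e4'] * t['loss_x100']:
    gpu  loss_x100 dataset  lr_x1e4  prod
1  A100         45    imdb       57  2565
2  A100         12   squad       57   684
sort by loss_x100:
    gpu  loss_x100 dataset  lr_x1e4  prod
2  A100         12   squad       57   684
1  A100         45    imdb       57  2565
add column prod_minus_lr_x1e4 = t['prod'] - t['lr_x1e4']:
    gpu  loss_x100 dataset  lr_x1e4  prod  prod_minus_lr_x1e4
2  A100         12   squad       57   684                 627
1  A100         45    imdb       57  2565                2508
Then the mean of column 'prod_minus_lr_x1e4': 1567.5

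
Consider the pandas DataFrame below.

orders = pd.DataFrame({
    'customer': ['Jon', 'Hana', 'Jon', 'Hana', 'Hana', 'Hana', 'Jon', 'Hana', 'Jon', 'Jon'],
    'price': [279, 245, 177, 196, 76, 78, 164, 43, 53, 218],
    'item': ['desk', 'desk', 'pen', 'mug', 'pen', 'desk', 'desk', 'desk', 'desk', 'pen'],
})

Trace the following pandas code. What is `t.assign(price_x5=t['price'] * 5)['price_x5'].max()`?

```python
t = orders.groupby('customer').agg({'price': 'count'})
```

25

group by customer, count of price:
          price
customer       
Hana          5
Jon           5
add column price_x5 = t['price'] * 5:
          price  price_x5
customer                 
Hana          5        25
Jon           5        25
So max() = 25.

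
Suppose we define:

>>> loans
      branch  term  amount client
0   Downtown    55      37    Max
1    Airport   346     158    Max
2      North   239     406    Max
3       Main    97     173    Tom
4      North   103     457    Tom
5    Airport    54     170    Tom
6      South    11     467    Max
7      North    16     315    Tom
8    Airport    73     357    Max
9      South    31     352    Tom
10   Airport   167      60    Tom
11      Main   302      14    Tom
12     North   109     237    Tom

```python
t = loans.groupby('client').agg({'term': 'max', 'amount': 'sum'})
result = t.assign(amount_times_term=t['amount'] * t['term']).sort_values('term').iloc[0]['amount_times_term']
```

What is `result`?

536956

group by client: max(term), sum(amount):
        term  amount
client              
Max      346    1425
Tom      302    1778
add column amount_times_term = t['amount'] * t['term']:
        term  amount  amount_times_term
client                                 
Max      346    1425             493050
Tom      302    1778             536956
sort by term:
        term  amount  amount_times_term
client                                 
Tom      302    1778             536956
Max      346    1425             493050
Finally, value at position 0, column 'amount_times_term' = 536956.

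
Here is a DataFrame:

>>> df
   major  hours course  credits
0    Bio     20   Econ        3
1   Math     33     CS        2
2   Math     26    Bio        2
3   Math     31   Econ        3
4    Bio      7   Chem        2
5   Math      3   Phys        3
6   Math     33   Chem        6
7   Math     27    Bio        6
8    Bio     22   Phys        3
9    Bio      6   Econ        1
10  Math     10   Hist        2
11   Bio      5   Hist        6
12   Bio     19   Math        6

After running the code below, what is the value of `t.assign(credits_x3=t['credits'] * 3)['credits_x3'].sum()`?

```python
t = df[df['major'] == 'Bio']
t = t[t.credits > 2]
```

54

filter rows where major == 'Bio':
   major  hours course  credits
0    Bio     20   Econ        3
4    Bio      7   Chem        2
8    Bio     22   Phys        3
9    Bio      6   Econ        1
11   Bio      5   Hist        6
12   Bio     19   Math        6
filter rows where credits > 2:
   major  hours course  credits
0    Bio     20   Econ        3
8    Bio     22   Phys        3
11   Bio      5   Hist        6
12   Bio     19   Math        6
add column credits_x3 = t['credits'] * 3:
   major  hours course  credits  credits_x3
0    Bio     20   Econ        3           9
8    Bio     22   Phys        3           9
11   Bio      5   Hist        6          18
12   Bio     19   Math        6          18
sum of column 'credits_x3' → 54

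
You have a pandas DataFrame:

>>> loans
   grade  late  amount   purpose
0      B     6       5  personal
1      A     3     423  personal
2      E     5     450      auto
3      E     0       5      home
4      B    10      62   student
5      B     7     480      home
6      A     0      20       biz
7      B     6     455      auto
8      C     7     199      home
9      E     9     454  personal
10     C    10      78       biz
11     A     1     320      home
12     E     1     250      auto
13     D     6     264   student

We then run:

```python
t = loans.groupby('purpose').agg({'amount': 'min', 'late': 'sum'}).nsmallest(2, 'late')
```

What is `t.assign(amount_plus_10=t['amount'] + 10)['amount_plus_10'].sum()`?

290

group by purpose: min(amount), sum(late):
          amount  late
purpose               
auto         250    12
biz           20    10
home           5    15
personal       5    18
student       62    16
take 2 rows with smallest late:
         amount  late
purpose              
biz          20    10
auto        250    12
add column amount_plus_10 = t['amount'] + 10:
         amount  late  amount_plus_10
purpose                              
biz          20    10              30
auto        250    12             260
So sum() = 290.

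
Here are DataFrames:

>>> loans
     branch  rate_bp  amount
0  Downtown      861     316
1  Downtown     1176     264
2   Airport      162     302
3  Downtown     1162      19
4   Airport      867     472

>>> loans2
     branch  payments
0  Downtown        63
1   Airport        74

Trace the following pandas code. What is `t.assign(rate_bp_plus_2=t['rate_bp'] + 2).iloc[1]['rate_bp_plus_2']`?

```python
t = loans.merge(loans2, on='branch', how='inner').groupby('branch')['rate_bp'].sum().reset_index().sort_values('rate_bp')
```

3201

merge on 'branch' (how='inner') → 5 rows:
     branch  rate_bp  amount  payments
0  Downtown      861     316        63
1  Downtown     1176     264        63
2   Airport      162     302        74
3  Downtown     1162      19        63
4   Airport      867     472        74
group by branch, sum of rate_bp:
branch
Airport     1029
Downtown    3199
Name: rate_bp, dtype: int64
reset_index():
     branch  rate_bp
0   Airport     1029
1  Downtown     3199
sort by rate_bp:
     branch  rate_bp
0   Airport     1029
1  Downtown     3199
add column rate_bp_plus_2 = t['rate_bp'] + 2:
     branch  rate_bp  rate_bp_plus_2
0   Airport     1029            1031
1  Downtown     3199            3201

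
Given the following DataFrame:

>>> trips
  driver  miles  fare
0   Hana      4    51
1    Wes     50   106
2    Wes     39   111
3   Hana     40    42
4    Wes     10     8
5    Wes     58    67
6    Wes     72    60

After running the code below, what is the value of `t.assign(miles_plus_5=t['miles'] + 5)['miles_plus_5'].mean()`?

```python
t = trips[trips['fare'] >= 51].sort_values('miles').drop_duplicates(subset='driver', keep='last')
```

filter rows where fare >= 51:
  driver  miles  fare
0   Hana      4    51
1    Wes     50   106
2    Wes     39   111
5    Wes     58    67
6    Wes     72    60
sort by miles:
  driver  miles  fare
0   Hana      4    51
2    Wes     39   111
1    Wes     50   106
5    Wes     58    67
6    Wes     72    60
drop duplicate driver (keep=last):
  driver  miles  fare
0   Hana      4    51
6    Wes     72    60
add column miles_plus_5 = t['miles'] + 5:
  driver  miles  fare  miles_plus_5
0   Hana      4    51             9
6    Wes     72    60            77
The mean of column 'miles_plus_5' is 43.0.

43.0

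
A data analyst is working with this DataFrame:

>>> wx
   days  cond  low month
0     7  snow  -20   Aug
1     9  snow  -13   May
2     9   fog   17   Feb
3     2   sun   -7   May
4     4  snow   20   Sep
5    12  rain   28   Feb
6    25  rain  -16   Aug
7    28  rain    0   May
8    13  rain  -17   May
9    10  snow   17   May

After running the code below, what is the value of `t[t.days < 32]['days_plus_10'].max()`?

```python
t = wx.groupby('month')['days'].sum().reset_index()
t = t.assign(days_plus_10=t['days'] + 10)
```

31

group by month, sum of days:
month
Aug    32
Feb    21
May    62
Sep     4
Name: days, dtype: int64
reset_index():
  month  days
0   Aug    32
1   Feb    21
2   May    62
3   Sep     4
add column days_plus_10 = t['days'] + 10:
  month  days  days_plus_10
0   Aug    32            42
1   Feb    21            31
2   May    62            72
3   Sep     4            14
filter rows where days < 32:
  month  days  days_plus_10
1   Feb    21            31
3   Sep     4            14
Then the max of column 'days_plus_10': 31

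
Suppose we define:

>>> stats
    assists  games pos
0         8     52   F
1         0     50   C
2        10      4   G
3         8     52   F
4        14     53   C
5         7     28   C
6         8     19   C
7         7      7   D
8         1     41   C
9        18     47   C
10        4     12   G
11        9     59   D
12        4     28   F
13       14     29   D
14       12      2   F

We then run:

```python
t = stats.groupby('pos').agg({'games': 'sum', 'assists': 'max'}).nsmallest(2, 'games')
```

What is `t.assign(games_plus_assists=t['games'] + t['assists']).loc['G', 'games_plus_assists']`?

group by pos: sum(games), max(assists):
     games  assists
pos                
C      238       18
D       95       14
F      134       12
G       16       10
take 2 rows with smallest games:
     games  assists
pos                
G       16       10
D       95       14
add column games_plus_assists = t['games'] + t['assists']:
     games  assists  games_plus_assists
pos                                    
G       16       10                  26
D       95       14                 109
So loc['G', 'games_plus_assists'] = 26.

26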